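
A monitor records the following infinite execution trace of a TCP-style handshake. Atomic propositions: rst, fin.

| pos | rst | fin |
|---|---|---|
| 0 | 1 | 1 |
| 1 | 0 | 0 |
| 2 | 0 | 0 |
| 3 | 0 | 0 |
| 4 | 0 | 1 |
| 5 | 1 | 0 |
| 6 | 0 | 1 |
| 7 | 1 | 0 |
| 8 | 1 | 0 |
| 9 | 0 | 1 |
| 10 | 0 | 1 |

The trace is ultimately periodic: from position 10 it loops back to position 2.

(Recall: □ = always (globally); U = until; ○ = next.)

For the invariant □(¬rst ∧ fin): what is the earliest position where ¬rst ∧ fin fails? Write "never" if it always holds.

0

At position 0 the labels are {fin, rst}, so ¬rst ∧ fin is false there. This is the first violation.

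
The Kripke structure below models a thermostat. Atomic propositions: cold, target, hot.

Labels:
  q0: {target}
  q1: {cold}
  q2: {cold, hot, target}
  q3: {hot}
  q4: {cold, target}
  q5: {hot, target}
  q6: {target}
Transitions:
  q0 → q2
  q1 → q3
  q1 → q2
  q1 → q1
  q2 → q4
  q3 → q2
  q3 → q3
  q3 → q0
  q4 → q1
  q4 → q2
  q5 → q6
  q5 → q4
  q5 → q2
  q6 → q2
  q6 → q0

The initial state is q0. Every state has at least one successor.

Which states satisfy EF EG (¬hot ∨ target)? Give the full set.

{q0, q1, q2, q3, q4, q5, q6}

States satisfying EG (¬hot ∨ target): {q0, q1, q2, q4, q5, q6}.
States satisfying EF EG (¬hot ∨ target): {q0, q1, q2, q3, q4, q5, q6}.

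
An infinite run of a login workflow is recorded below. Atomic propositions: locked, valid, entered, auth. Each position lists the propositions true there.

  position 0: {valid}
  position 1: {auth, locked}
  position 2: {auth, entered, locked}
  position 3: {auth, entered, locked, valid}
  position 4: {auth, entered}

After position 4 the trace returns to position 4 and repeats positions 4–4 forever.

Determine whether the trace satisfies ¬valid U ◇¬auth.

Walking from position 0: ◇¬auth first holds at position 0, and ¬valid holds at every earlier position along the way, so ¬valid U ◇¬auth holds.

Satisfied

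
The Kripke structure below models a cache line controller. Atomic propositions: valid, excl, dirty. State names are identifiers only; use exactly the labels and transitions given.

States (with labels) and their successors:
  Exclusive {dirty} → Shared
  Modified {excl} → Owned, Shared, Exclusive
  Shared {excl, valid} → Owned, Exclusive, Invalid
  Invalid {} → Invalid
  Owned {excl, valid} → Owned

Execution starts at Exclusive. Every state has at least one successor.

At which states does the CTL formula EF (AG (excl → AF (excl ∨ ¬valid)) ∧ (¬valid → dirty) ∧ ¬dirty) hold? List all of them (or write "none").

{Exclusive, Modified, Shared, Owned}

States satisfying EF (AG (excl → AF (excl ∨ ¬valid)) ∧ (¬valid → dirty) ∧ ¬dirty): {Exclusive, Modified, Shared, Owned}.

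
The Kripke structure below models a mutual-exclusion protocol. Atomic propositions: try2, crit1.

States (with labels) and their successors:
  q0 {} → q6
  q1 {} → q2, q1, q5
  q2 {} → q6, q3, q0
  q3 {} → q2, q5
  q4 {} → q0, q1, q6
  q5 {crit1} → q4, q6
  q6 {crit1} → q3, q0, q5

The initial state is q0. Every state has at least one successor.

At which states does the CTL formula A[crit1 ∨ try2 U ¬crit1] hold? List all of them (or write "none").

States satisfying crit1 ∨ try2: {q5, q6}.
States satisfying ¬crit1: {q0, q1, q2, q3, q4}.
States satisfying A[crit1 ∨ try2 U ¬crit1]: {q0, q1, q2, q3, q4}.

{q0, q1, q2, q3, q4}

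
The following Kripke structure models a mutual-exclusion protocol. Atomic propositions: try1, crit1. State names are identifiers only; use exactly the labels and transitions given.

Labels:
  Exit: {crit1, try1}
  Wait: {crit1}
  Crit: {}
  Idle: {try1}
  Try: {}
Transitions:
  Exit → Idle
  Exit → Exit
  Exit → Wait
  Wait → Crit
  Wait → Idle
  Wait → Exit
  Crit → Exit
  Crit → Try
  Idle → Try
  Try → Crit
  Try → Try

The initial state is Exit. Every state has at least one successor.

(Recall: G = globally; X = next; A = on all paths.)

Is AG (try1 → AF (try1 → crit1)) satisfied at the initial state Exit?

Yes

States satisfying try1 → AF (try1 → crit1): {Exit, Wait, Crit, Idle, Try}.
States satisfying AG (try1 → AF (try1 → crit1)): {Exit, Wait, Crit, Idle, Try}.
Every state reachable from Exit satisfies try1 → AF (try1 → crit1).
Exit ∈ Sat(AG (try1 → AF (try1 → crit1))).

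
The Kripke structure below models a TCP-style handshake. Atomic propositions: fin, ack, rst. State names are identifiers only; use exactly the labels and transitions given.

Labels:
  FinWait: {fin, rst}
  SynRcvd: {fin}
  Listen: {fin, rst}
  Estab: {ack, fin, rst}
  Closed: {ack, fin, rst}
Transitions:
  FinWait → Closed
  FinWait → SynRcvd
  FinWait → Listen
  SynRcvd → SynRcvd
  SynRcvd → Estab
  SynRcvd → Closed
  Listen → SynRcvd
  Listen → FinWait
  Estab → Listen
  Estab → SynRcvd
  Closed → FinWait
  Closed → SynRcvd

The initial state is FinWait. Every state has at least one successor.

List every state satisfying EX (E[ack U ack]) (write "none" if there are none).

States satisfying E[ack U ack]: {Estab, Closed}.
States satisfying EX (E[ack U ack]): {FinWait, SynRcvd}.

{FinWait, SynRcvd}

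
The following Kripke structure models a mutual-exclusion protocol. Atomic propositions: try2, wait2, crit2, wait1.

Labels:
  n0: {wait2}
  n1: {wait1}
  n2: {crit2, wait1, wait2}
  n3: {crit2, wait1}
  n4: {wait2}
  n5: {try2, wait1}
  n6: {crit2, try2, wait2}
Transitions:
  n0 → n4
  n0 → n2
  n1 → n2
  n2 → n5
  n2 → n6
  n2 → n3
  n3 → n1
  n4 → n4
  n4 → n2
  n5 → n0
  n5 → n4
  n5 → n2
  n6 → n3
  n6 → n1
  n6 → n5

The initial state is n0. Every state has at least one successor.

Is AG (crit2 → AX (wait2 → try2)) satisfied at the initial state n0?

States satisfying crit2 → AX (wait2 → try2): {n0, n1, n2, n3, n4, n5, n6}.
States satisfying AG (crit2 → AX (wait2 → try2)): {n0, n1, n2, n3, n4, n5, n6}.
Every state reachable from n0 satisfies crit2 → AX (wait2 → try2).
n0 ∈ Sat(AG (crit2 → AX (wait2 → try2))).

Holds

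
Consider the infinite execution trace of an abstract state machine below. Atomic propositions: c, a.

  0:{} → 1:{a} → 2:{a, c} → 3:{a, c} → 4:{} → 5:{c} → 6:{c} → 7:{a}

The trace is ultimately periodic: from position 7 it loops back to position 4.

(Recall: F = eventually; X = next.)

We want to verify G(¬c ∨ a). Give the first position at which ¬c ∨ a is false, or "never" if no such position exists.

5

Check ¬c ∨ a at each position in order: 0 ✓, 1 ✓, 2 ✓, 3 ✓, 4 ✓.
At position 5 the labels are {c}, so ¬c ∨ a is false there. This is the first violation.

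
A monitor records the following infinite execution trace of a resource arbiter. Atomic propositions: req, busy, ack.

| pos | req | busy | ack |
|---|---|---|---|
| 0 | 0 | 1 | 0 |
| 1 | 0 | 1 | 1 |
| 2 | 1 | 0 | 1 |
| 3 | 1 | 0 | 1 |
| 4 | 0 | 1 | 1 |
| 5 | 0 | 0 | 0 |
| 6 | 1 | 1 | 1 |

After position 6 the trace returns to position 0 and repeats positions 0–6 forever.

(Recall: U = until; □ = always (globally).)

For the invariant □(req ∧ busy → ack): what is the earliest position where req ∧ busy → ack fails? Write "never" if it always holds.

req ∧ busy → ack holds at every position 0..6, and those are all the positions the trace ever visits, so the invariant □(req ∧ busy → ack) is never violated.

never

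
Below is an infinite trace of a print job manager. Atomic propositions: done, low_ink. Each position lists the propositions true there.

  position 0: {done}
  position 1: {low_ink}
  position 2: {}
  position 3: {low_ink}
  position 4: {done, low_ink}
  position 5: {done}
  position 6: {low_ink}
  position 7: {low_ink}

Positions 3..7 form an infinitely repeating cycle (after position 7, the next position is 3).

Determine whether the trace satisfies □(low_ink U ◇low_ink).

low_ink U ◇low_ink holds at every position 0..7, and those are all positions ever visited, so □(low_ink U ◇low_ink) holds.

Holds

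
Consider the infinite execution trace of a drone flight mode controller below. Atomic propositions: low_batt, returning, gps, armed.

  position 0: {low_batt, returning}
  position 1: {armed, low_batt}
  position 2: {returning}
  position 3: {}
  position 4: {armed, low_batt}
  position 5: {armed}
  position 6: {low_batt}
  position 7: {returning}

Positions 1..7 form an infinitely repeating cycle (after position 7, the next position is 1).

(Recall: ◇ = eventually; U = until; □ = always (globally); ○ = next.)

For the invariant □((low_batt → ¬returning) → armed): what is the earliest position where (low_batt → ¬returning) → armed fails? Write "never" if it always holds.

Check (low_batt → ¬returning) → armed at each position in order: 0 ✓, 1 ✓.
At position 2 the labels are {returning}, so (low_batt → ¬returning) → armed is false there. This is the first violation.

2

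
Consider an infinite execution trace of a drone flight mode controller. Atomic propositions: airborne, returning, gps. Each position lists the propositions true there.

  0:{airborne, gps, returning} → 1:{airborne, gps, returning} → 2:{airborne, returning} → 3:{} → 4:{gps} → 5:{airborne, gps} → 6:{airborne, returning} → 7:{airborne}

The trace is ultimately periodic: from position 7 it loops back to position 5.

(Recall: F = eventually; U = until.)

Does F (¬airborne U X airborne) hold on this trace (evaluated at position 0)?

¬airborne U X airborne holds at position 0, which is reachable from 0, so F (¬airborne U X airborne) holds.

Yes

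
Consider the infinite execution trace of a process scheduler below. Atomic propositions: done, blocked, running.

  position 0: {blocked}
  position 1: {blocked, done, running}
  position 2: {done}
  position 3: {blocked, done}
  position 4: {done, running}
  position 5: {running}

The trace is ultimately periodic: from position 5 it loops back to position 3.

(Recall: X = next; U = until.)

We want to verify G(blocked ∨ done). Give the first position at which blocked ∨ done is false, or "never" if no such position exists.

Check blocked ∨ done at each position in order: 0 ✓, 1 ✓, 2 ✓, 3 ✓, 4 ✓.
At position 5 the labels are {running}, so blocked ∨ done is false there. This is the first violation.

5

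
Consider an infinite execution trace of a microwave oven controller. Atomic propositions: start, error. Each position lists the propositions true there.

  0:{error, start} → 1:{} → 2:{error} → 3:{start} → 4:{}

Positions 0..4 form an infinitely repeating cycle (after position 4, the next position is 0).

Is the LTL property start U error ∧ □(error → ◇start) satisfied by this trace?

Walking from position 0: error first holds at position 0, and start holds at every earlier position along the way, so start U error holds.
error → ◇start holds at every position 0..4, and those are all positions ever visited, so □(error → ◇start) holds.
Positions where error holds: 0, 2.
Check ◇start at each: 0→ok, 2→ok.
At position 0: start U error is true; □(error → ◇start) is true; so start U error ∧ □(error → ◇start) is true.

Yes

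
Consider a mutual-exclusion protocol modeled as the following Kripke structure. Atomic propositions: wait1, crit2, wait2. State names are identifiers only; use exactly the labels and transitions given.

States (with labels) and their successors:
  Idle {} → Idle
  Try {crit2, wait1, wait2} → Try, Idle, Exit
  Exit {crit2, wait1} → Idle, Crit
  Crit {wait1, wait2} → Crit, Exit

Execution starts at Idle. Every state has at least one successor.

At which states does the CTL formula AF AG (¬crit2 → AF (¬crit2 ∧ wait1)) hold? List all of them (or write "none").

none

States satisfying AG (¬crit2 → AF (¬crit2 ∧ wait1)): ∅.
States satisfying AF AG (¬crit2 → AF (¬crit2 ∧ wait1)): ∅.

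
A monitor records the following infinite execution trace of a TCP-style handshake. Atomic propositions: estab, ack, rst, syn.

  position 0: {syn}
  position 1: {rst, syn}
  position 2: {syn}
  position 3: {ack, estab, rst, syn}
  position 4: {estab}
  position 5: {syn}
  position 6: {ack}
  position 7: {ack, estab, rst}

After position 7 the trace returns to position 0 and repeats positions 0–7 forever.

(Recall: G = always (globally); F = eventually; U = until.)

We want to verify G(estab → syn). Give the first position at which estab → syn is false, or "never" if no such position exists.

4

Check estab → syn at each position in order: 0 ✓, 1 ✓, 2 ✓, 3 ✓.
At position 4 the labels are {estab}, so estab → syn is false there. This is the first violation.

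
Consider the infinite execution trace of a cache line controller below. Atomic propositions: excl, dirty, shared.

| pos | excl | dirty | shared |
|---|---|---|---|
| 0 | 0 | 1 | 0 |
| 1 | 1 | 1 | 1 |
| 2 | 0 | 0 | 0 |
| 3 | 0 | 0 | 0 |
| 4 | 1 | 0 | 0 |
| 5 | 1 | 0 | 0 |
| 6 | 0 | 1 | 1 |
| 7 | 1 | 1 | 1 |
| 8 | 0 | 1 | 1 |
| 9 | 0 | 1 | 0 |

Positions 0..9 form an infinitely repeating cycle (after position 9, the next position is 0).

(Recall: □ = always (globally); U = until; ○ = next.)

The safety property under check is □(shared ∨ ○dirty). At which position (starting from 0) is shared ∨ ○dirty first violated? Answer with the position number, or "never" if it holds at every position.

Check shared ∨ ○dirty at each position in order: 0 ✓, 1 ✓.
At position 2 the labels are {} and the next position 3 has {}, so shared ∨ ○dirty is false there. This is the first violation.

2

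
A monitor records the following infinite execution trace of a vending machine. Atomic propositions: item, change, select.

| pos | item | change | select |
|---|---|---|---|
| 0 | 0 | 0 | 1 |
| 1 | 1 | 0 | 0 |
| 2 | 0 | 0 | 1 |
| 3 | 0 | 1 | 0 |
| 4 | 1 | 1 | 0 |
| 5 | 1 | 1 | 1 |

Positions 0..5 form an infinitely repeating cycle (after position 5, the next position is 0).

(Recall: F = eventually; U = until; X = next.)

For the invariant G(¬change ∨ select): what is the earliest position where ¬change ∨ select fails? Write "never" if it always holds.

3

Check ¬change ∨ select at each position in order: 0 ✓, 1 ✓, 2 ✓.
At position 3 the labels are {change}, so ¬change ∨ select is false there. This is the first violation.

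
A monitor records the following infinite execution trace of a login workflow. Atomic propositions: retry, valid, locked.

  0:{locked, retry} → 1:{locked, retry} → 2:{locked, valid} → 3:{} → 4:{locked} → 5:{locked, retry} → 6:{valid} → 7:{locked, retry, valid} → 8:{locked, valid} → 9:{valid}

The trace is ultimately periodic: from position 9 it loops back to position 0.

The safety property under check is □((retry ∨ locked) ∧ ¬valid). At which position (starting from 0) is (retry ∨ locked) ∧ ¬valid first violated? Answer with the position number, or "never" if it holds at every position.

Check (retry ∨ locked) ∧ ¬valid at each position in order: 0 ✓, 1 ✓.
At position 2 the labels are {locked, valid}, so (retry ∨ locked) ∧ ¬valid is false there. This is the first violation.

2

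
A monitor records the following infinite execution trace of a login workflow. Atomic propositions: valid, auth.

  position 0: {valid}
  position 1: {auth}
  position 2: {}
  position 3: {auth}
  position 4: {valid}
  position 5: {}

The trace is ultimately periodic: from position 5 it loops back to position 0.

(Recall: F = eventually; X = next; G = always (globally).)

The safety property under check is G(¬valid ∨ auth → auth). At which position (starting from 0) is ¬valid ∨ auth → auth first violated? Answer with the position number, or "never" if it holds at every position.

2

Check ¬valid ∨ auth → auth at each position in order: 0 ✓, 1 ✓.
At position 2 the labels are {}, so ¬valid ∨ auth → auth is false there. This is the first violation.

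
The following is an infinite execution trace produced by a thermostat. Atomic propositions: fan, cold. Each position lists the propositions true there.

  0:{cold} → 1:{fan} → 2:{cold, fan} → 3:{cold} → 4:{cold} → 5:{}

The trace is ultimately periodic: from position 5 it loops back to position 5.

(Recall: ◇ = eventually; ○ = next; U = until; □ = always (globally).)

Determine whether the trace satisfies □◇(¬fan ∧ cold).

◇(¬fan ∧ cold) must hold at every position from 0 onward. It fails at position 5, so □◇(¬fan ∧ cold) is false.

No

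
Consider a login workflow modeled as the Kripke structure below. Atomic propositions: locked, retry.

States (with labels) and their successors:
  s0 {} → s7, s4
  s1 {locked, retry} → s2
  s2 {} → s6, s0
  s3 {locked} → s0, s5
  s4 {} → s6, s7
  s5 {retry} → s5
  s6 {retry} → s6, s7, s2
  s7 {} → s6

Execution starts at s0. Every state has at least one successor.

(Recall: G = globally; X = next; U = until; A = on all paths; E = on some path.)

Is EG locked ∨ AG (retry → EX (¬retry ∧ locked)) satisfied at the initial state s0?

Violated

States satisfying locked: {s1, s3}.
States satisfying EG locked: ∅.
States satisfying retry → EX (¬retry ∧ locked): {s0, s2, s3, s4, s7}.
States satisfying AG (retry → EX (¬retry ∧ locked)): ∅.
States satisfying EG locked ∨ AG (retry → EX (¬retry ∧ locked)): ∅.
s0 ∉ Sat(EG locked ∨ AG (retry → EX (¬retry ∧ locked))).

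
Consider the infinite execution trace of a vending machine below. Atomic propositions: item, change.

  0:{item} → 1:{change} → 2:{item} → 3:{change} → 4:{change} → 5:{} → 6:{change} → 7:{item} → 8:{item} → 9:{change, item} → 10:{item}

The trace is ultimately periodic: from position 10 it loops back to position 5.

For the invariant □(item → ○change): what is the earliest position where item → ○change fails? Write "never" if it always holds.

7

Check item → ○change at each position in order: 0 ✓, 1 ✓, 2 ✓, 3 ✓, 4 ✓, 5 ✓, 6 ✓.
At position 7 the labels are {item} and the next position 8 has {item}, so item → ○change is false there. This is the first violation.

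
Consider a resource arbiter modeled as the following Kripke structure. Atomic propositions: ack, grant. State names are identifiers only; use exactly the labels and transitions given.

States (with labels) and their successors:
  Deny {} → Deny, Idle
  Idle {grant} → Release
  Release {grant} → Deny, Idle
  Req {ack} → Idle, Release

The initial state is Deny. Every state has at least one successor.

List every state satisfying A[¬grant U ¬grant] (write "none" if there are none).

{Deny, Req}

States satisfying ¬grant: {Deny, Req}.
States satisfying A[¬grant U ¬grant]: {Deny, Req}.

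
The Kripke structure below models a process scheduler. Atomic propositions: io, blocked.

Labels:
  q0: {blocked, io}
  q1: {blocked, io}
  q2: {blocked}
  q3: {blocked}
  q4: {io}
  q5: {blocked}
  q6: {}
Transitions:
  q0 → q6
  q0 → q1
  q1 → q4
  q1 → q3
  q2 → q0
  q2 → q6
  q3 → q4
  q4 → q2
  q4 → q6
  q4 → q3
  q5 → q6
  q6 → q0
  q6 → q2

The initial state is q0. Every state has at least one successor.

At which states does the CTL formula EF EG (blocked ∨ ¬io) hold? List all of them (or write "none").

{q0, q1, q2, q3, q4, q5, q6}

States satisfying EG (blocked ∨ ¬io): {q0, q2, q5, q6}.
States satisfying EF EG (blocked ∨ ¬io): {q0, q1, q2, q3, q4, q5, q6}.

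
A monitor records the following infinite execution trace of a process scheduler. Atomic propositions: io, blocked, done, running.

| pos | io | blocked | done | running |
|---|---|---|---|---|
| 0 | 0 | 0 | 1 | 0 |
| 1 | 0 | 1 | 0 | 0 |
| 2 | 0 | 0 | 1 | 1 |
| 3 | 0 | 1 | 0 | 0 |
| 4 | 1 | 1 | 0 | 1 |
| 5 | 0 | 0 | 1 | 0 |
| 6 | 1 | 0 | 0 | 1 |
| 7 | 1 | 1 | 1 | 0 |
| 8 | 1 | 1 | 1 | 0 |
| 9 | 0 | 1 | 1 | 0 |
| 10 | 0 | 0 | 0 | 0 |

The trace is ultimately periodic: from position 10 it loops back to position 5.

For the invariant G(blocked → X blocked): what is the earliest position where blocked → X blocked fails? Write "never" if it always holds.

Check blocked → X blocked at each position in order: 0 ✓.
At position 1 the labels are {blocked} and the next position 2 has {done, running}, so blocked → X blocked is false there. This is the first violation.

1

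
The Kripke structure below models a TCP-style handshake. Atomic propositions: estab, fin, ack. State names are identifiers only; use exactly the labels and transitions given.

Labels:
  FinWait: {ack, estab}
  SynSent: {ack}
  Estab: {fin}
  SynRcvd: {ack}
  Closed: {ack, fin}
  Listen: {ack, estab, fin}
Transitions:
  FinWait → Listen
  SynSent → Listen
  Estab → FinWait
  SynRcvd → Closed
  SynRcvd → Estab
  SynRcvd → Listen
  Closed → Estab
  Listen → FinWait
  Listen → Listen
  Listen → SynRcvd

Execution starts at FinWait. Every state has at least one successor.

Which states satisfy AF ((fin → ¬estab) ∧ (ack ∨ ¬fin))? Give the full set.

{FinWait, SynSent, Estab, SynRcvd, Closed}

States satisfying (fin → ¬estab) ∧ (ack ∨ ¬fin): {FinWait, SynSent, SynRcvd, Closed}.
States satisfying AF ((fin → ¬estab) ∧ (ack ∨ ¬fin)): {FinWait, SynSent, Estab, SynRcvd, Closed}.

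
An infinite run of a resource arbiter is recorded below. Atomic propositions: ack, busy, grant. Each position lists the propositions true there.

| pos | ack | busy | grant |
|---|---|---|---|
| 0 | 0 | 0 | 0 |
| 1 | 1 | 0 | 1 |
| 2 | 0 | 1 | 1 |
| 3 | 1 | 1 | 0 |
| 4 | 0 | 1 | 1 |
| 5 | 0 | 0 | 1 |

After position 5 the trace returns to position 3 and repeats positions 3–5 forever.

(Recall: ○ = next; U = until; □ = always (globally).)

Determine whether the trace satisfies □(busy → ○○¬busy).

Does not hold

busy → ○○¬busy must hold at every position from 0 onward. It fails at position 2, so □(busy → ○○¬busy) is false.
Positions where busy holds: 2, 3, 4.
Check ○○¬busy at each: 2→fails, 3→ok, 4→fails.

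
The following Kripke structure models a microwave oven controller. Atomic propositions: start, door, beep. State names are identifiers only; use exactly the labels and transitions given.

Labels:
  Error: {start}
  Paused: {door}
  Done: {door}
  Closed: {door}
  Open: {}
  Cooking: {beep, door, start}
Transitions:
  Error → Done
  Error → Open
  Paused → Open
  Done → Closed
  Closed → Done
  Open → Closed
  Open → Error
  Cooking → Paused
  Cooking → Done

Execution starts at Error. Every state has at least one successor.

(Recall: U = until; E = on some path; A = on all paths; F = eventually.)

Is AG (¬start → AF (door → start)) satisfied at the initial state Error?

States satisfying ¬start → AF (door → start): {Error, Paused, Open, Cooking}.
States satisfying AG (¬start → AF (door → start)): ∅.
Closed is reachable from Error and violates ¬start → AF (door → start), so AG fails at Error.
Error ∉ Sat(AG (¬start → AF (door → start))).

No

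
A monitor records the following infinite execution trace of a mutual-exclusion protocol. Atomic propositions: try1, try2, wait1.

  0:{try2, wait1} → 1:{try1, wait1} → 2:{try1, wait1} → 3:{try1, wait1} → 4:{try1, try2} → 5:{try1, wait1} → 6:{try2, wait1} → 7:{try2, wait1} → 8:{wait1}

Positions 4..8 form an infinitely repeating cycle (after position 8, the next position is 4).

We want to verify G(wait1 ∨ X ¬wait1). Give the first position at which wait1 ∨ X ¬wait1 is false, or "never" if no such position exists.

4

Check wait1 ∨ X ¬wait1 at each position in order: 0 ✓, 1 ✓, 2 ✓, 3 ✓.
At position 4 the labels are {try1, try2} and the next position 5 has {try1, wait1}, so wait1 ∨ X ¬wait1 is false there. This is the first violation.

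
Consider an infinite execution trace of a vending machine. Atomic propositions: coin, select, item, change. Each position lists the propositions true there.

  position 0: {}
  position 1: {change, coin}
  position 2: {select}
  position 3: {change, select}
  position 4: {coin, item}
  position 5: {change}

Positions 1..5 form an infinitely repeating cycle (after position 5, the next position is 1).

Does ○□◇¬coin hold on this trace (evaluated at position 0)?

The position after 0 is 1; □◇¬coin is true there.

Satisfied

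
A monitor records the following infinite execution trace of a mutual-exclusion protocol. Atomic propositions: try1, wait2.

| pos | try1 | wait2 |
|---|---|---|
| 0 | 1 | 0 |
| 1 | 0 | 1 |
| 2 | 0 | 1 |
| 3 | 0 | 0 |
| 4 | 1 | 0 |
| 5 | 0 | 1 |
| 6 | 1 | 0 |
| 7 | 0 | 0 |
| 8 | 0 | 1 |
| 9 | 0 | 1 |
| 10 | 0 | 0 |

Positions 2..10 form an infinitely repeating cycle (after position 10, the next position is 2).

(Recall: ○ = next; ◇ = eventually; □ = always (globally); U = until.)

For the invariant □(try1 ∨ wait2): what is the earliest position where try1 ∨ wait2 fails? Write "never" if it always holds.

Check try1 ∨ wait2 at each position in order: 0 ✓, 1 ✓, 2 ✓.
At position 3 the labels are {}, so try1 ∨ wait2 is false there. This is the first violation.

3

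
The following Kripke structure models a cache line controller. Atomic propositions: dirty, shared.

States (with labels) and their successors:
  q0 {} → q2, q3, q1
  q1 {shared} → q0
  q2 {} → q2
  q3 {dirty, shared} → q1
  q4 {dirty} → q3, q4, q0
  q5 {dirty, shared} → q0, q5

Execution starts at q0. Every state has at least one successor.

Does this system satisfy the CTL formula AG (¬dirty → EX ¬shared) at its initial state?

States satisfying ¬dirty → EX ¬shared: {q0, q1, q2, q3, q4, q5}.
States satisfying AG (¬dirty → EX ¬shared): {q0, q1, q2, q3, q4, q5}.
Every state reachable from q0 satisfies ¬dirty → EX ¬shared.
q0 ∈ Sat(AG (¬dirty → EX ¬shared)).

Holds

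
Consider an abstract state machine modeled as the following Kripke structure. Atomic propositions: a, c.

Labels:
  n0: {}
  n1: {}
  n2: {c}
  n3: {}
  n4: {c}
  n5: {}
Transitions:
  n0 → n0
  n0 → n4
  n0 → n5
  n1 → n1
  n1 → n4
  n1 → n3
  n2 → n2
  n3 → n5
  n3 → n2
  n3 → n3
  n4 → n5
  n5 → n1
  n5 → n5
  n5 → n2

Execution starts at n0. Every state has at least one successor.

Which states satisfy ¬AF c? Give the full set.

{n0, n1, n3, n5}

States satisfying c: {n2, n4}.
States satisfying AF c: {n2, n4}.
States satisfying ¬AF c: {n0, n1, n3, n5}.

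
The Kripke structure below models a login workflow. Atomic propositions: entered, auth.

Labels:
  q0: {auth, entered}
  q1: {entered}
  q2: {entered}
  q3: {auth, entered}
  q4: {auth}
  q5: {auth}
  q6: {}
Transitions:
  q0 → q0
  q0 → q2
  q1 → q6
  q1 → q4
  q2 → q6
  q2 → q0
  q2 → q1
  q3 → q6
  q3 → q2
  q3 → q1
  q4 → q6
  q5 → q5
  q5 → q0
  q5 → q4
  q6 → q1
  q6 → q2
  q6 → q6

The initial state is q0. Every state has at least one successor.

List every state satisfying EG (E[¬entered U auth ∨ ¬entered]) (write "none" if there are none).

{q0, q3, q4, q5, q6}

States satisfying E[¬entered U auth ∨ ¬entered]: {q0, q3, q4, q5, q6}.
States satisfying EG (E[¬entered U auth ∨ ¬entered]): {q0, q3, q4, q5, q6}.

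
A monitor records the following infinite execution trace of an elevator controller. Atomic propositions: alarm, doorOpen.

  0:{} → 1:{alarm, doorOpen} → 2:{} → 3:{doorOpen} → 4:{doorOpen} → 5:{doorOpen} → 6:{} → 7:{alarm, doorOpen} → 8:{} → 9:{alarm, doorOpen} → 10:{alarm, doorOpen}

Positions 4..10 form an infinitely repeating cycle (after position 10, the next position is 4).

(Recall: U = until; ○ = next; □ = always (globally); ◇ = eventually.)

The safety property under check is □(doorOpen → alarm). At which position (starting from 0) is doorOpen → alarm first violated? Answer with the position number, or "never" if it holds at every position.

Check doorOpen → alarm at each position in order: 0 ✓, 1 ✓, 2 ✓.
At position 3 the labels are {doorOpen}, so doorOpen → alarm is false there. This is the first violation.

3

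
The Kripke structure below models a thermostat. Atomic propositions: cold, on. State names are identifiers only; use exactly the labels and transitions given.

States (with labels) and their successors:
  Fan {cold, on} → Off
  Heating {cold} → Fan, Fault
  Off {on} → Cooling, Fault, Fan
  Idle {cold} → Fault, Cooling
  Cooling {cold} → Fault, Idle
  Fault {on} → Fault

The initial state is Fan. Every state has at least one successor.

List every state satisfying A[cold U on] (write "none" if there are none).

{Fan, Heating, Off, Fault}

States satisfying cold: {Fan, Heating, Idle, Cooling}.
States satisfying on: {Fan, Off, Fault}.
States satisfying A[cold U on]: {Fan, Heating, Off, Fault}.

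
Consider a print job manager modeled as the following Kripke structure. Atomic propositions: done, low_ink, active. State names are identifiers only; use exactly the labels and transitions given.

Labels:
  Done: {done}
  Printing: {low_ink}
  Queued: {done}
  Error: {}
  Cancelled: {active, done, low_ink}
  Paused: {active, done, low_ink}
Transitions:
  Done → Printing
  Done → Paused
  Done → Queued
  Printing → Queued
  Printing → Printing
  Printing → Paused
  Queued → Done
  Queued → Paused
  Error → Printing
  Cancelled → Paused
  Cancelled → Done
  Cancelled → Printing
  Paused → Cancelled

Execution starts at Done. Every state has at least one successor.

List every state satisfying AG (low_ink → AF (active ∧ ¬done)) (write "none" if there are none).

none

States satisfying low_ink → AF (active ∧ ¬done): {Done, Queued, Error}.
States satisfying AG (low_ink → AF (active ∧ ¬done)): ∅.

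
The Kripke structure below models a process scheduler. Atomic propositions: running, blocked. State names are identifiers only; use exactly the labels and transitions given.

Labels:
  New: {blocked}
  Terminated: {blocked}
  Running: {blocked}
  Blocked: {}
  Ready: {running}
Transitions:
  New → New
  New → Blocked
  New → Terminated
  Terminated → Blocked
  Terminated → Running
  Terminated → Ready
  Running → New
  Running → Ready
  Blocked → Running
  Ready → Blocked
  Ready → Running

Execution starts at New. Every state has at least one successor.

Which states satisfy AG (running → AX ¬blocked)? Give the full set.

States satisfying running → AX ¬blocked: {New, Terminated, Running, Blocked}.
States satisfying AG (running → AX ¬blocked): ∅.

none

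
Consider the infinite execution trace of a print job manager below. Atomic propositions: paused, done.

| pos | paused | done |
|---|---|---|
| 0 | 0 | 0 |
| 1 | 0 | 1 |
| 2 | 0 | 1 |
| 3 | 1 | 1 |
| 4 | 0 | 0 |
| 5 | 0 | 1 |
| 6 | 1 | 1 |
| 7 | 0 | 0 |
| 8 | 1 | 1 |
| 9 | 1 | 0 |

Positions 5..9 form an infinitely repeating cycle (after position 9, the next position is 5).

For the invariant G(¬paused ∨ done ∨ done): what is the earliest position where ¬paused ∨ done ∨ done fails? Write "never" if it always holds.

9

Check ¬paused ∨ done ∨ done at each position in order: 0 ✓, 1 ✓, 2 ✓, 3 ✓, 4 ✓, 5 ✓, 6 ✓, 7 ✓, 8 ✓.
At position 9 the labels are {paused}, so ¬paused ∨ done ∨ done is false there. This is the first violation.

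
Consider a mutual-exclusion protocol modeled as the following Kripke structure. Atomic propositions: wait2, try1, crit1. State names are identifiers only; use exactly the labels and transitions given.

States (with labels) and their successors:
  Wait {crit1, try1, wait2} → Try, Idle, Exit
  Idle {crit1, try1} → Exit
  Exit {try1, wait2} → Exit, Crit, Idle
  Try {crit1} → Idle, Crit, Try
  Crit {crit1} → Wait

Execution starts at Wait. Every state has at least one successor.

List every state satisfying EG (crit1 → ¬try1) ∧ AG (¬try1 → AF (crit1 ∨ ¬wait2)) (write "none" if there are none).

{Exit, Try}

States satisfying crit1 → ¬try1: {Exit, Try, Crit}.
States satisfying EG (crit1 → ¬try1): {Exit, Try}.
States satisfying ¬try1 → AF (crit1 ∨ ¬wait2): {Wait, Idle, Exit, Try, Crit}.
States satisfying AG (¬try1 → AF (crit1 ∨ ¬wait2)): {Wait, Idle, Exit, Try, Crit}.
States satisfying EG (crit1 → ¬try1) ∧ AG (¬try1 → AF (crit1 ∨ ¬wait2)): {Exit, Try}.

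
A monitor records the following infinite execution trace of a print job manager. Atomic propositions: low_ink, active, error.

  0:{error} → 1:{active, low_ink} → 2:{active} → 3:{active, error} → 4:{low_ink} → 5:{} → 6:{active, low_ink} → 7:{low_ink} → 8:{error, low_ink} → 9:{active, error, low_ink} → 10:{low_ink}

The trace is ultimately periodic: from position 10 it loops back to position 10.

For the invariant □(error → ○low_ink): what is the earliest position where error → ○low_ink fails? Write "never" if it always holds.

never

error → ○low_ink holds at every position 0..10, and those are all the positions the trace ever visits, so the invariant □(error → ○low_ink) is never violated.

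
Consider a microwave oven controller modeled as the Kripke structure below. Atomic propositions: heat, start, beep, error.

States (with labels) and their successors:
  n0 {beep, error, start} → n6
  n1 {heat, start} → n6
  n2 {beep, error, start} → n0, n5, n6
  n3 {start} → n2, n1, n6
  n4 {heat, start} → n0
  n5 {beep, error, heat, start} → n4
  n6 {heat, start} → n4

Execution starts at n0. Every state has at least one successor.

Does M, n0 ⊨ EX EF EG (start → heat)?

States satisfying EF EG (start → heat): ∅.
States satisfying EX EF EG (start → heat): ∅.
No suitable path/successor from n0 witnesses the formula.
n0 ∉ Sat(EX EF EG (start → heat)).

No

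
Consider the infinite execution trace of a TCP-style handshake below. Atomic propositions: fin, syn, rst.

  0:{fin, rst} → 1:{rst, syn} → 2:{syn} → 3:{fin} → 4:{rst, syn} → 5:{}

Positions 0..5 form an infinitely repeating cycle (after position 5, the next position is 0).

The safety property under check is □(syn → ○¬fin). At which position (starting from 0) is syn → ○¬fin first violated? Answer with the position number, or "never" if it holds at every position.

Check syn → ○¬fin at each position in order: 0 ✓, 1 ✓.
At position 2 the labels are {syn} and the next position 3 has {fin}, so syn → ○¬fin is false there. This is the first violation.

2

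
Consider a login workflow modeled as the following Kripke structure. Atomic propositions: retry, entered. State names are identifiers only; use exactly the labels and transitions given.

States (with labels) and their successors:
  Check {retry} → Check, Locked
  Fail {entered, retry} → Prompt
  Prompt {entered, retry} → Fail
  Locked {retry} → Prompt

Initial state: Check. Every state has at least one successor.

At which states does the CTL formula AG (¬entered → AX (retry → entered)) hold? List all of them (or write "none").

States satisfying ¬entered → AX (retry → entered): {Fail, Prompt, Locked}.
States satisfying AG (¬entered → AX (retry → entered)): {Fail, Prompt, Locked}.

{Fail, Prompt, Locked}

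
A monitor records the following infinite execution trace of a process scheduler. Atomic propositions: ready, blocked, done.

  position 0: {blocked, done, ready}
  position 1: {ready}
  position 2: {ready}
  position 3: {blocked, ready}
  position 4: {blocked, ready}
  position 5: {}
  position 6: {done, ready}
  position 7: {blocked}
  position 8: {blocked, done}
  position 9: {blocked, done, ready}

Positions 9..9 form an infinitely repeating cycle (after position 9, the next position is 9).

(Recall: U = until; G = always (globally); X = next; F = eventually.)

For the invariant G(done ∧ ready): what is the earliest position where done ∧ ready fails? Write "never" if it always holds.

Check done ∧ ready at each position in order: 0 ✓.
At position 1 the labels are {ready}, so done ∧ ready is false there. This is the first violation.

1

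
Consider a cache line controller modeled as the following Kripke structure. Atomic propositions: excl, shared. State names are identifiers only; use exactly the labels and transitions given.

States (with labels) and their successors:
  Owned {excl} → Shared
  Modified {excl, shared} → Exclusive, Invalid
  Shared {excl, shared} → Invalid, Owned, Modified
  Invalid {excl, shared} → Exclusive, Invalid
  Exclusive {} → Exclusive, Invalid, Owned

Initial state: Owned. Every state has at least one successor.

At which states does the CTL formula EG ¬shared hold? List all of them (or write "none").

States satisfying ¬shared: {Owned, Exclusive}.
States satisfying EG ¬shared: {Exclusive}.

{Exclusive}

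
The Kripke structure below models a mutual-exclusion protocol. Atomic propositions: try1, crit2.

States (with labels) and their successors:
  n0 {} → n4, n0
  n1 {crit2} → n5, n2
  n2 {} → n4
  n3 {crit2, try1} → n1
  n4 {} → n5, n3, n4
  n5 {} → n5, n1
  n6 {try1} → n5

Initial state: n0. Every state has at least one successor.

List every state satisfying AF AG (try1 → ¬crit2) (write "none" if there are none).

none

States satisfying AG (try1 → ¬crit2): ∅.
States satisfying AF AG (try1 → ¬crit2): ∅.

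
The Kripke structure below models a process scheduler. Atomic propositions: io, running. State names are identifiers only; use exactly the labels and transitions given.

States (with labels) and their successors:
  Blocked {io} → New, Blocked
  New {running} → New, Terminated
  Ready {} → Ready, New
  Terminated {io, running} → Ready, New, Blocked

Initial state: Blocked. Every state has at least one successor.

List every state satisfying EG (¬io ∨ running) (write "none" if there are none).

{New, Ready, Terminated}

States satisfying ¬io ∨ running: {New, Ready, Terminated}.
States satisfying EG (¬io ∨ running): {New, Ready, Terminated}.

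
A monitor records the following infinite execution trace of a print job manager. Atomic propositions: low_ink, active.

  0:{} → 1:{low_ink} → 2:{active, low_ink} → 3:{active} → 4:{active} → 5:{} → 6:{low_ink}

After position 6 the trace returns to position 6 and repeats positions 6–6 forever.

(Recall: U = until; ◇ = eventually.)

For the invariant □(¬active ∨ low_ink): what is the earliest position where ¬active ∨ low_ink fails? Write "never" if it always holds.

Check ¬active ∨ low_ink at each position in order: 0 ✓, 1 ✓, 2 ✓.
At position 3 the labels are {active}, so ¬active ∨ low_ink is false there. This is the first violation.

3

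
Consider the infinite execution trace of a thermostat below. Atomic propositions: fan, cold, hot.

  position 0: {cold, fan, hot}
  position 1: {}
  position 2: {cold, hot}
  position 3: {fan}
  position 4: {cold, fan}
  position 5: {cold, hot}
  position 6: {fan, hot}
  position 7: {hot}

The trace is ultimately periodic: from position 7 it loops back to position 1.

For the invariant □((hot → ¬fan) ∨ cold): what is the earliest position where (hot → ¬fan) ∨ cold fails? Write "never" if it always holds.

Check (hot → ¬fan) ∨ cold at each position in order: 0 ✓, 1 ✓, 2 ✓, 3 ✓, 4 ✓, 5 ✓.
At position 6 the labels are {fan, hot}, so (hot → ¬fan) ∨ cold is false there. This is the first violation.

6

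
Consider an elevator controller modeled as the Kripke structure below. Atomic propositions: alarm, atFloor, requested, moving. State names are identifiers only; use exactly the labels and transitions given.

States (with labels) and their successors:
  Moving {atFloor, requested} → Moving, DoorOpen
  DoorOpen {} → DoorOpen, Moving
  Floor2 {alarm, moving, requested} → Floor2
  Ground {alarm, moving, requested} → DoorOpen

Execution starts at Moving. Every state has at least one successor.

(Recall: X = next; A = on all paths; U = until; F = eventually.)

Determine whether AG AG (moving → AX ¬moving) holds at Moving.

Satisfied

States satisfying AG (moving → AX ¬moving): {Moving, DoorOpen, Ground}.
States satisfying AG AG (moving → AX ¬moving): {Moving, DoorOpen, Ground}.
Every state reachable from Moving satisfies AG (moving → AX ¬moving).
Moving ∈ Sat(AG AG (moving → AX ¬moving)).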